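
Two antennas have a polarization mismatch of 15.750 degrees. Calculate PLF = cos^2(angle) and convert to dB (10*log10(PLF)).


PLF_linear = cos^2(15.750 deg) = 0.9263201
PLF_dB = 10 * log10(0.9263201) = -0.3324 dB

-0.3324 dB


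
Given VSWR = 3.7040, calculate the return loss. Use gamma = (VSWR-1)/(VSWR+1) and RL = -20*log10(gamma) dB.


gamma = (3.7040 - 1) / (3.7040 + 1) = 0.5748299
RL = -20 * log10(0.5748299) = 4.809 dB

4.809 dB


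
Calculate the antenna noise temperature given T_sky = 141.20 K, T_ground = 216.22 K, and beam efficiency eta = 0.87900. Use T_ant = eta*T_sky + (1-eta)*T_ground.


T_ant = 0.87900 * 141.20 + (1 - 0.87900) * 216.22 = 150.3 K

150.3 K


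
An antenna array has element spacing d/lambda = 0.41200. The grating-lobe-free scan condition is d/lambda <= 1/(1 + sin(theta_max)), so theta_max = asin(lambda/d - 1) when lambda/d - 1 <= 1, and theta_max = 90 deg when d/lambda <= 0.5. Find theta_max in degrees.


lambda/d - 1 = 1/0.41200 - 1 = 1.427184 >= 1
d/lambda <= 0.5, so the array can scan to endfire without grating lobes: theta_max = 90 deg

90 deg


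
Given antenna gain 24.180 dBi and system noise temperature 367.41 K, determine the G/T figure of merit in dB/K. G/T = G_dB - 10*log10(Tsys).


G/T = 24.180 - 10*log10(367.41) = 24.180 - 25.65151 = -1.472 dB/K

-1.472 dB/K


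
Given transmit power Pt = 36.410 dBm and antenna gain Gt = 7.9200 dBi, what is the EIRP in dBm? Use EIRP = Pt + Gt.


EIRP = Pt + Gt = 36.410 + 7.9200 = 44.33 dBm

44.33 dBm


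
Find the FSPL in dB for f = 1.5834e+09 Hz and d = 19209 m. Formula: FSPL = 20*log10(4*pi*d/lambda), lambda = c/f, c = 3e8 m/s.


lambda = c / f = 3.0000e+08 / 1.5834e+09 = 0.1894657 m
FSPL = 20 * log10(4*pi*19209/0.1894657) = 122.1 dB

122.1 dB


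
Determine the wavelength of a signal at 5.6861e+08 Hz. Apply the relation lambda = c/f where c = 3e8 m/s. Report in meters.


lambda = c / f = 3.0000e+08 / 5.6861e+08 = 0.5276 m

0.5276 m


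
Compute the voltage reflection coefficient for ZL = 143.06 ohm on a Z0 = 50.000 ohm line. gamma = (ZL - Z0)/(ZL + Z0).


gamma = (143.06 - 50.000) / (143.06 + 50.000) = 0.4820

0.4820


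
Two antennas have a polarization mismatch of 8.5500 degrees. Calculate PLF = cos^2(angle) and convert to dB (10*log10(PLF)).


PLF_linear = cos^2(8.5500 deg) = 0.9778965
PLF_dB = 10 * log10(0.9778965) = -0.09707 dB

-0.09707 dB


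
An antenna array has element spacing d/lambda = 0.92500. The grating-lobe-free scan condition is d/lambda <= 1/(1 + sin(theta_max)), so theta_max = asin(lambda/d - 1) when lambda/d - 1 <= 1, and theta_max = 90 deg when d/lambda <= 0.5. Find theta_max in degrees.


lambda/d - 1 = 1/0.92500 - 1 = 0.08108108
theta_max = asin(0.08108108) = 4.651 deg

4.651 deg


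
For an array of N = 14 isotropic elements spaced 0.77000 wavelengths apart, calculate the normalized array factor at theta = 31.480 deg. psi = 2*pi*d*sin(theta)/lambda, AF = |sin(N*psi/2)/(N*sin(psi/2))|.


psi = 2*pi*0.77000*sin(31.480 deg) = 2.526435 rad
AF = |sin(14*2.526435/2) / (14*sin(2.526435/2))| = 0.06884

0.06884


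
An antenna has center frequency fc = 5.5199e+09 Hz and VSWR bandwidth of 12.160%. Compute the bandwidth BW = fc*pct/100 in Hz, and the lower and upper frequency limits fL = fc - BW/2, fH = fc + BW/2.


BW = 5.5199e+09 * 12.160/100 = 6.712198e+08 Hz
fL = 5.5199e+09 - 6.712198e+08/2 = 5.184e+09 Hz
fH = 5.5199e+09 + 6.712198e+08/2 = 5.856e+09 Hz

BW=6.712e+08 Hz, fL=5.184e+09 Hz, fH=5.856e+09 Hz


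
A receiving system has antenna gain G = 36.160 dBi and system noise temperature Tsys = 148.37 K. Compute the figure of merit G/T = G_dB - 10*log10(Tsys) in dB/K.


G/T = 36.160 - 10*log10(148.37) = 36.160 - 21.71346 = 14.45 dB/K

14.45 dB/K


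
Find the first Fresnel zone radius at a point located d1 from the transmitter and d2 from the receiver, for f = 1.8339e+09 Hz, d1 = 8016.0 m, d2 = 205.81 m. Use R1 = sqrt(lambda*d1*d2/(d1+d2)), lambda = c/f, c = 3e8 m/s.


lambda = c / f = 3.0000e+08 / 1.8339e+09 = 0.1635858 m
R1 = sqrt(0.1635858 * 8016.0 * 205.81 / (8016.0 + 205.81)) = 5.729 m

5.729 m


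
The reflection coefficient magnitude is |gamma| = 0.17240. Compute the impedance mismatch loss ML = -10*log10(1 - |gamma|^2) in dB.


ML = -10 * log10(1 - 0.17240^2) = -10 * log10(0.97027824) = 0.1310 dB

0.1310 dB


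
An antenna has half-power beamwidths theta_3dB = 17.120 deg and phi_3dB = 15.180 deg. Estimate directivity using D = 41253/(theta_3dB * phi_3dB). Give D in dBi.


D_linear = 41253 / (17.120 * 15.180) = 158.7377
D_dBi = 10 * log10(158.7377) = 22.01 dBi

22.01 dBi


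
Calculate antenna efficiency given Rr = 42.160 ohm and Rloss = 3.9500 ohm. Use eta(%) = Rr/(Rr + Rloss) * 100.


eta = 42.160 / (42.160 + 3.9500) * 100 = 91.43%

91.43%


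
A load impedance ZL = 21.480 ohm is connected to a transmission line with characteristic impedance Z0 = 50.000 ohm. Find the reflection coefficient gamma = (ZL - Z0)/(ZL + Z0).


gamma = (21.480 - 50.000) / (21.480 + 50.000) = -0.3990

-0.3990


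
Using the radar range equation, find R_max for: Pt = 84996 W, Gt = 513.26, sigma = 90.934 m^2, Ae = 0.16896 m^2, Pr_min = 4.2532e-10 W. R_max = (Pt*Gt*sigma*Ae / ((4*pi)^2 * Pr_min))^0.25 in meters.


R^4 = 84996*513.26*90.934*0.16896 / ((4*pi)^2 * 4.2532e-10) = 9.979541e+15
R_max = 9.979541e+15^0.25 = 9995 m

9995 m


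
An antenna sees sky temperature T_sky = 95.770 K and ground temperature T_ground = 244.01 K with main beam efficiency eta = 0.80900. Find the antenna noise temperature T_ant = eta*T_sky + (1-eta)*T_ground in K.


T_ant = 0.80900 * 95.770 + (1 - 0.80900) * 244.01 = 124.1 K

124.1 K


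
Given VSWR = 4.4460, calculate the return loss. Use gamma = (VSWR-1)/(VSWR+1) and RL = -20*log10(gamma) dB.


gamma = (4.4460 - 1) / (4.4460 + 1) = 0.6327580
RL = -20 * log10(0.6327580) = 3.975 dB

3.975 dB


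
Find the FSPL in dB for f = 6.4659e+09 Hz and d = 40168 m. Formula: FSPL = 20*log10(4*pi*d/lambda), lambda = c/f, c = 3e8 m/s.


lambda = c / f = 3.0000e+08 / 6.4659e+09 = 0.04639725 m
FSPL = 20 * log10(4*pi*40168/0.04639725) = 140.7 dB

140.7 dB


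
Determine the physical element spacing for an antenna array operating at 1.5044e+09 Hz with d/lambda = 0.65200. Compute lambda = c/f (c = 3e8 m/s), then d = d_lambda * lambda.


lambda = c / f = 3.0000e+08 / 1.5044e+09 = 0.1994150 m
d = 0.65200 * 0.1994150 = 0.1300 m

0.1300 m


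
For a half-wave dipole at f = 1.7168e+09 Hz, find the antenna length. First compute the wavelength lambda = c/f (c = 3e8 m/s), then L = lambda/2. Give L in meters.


lambda = c / f = 3.0000e+08 / 1.7168e+09 = 0.1747437 m
L = lambda / 2 = 0.1747437 / 2 = 0.08737 m

0.08737 m


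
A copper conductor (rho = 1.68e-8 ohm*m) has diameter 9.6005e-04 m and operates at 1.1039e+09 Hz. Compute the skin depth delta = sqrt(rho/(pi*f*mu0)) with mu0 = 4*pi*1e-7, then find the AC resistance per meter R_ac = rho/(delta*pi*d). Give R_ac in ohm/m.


delta = sqrt(1.68e-8 / (pi * 1.1039e+09 * 4*pi*1e-7)) = 1.963405e-06 m
R_ac = 1.68e-8 / (1.963405e-06 * pi * 9.6005e-04) = 2.837 ohm/m

2.837 ohm/m


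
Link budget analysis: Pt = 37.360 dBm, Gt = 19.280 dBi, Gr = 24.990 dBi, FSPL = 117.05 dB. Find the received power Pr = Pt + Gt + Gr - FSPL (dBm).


Pr = 37.360 + 19.280 + 24.990 - 117.05 = -35.42 dBm

-35.42 dBm


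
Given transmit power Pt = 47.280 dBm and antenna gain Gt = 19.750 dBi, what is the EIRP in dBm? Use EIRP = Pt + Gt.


EIRP = Pt + Gt = 47.280 + 19.750 = 67.03 dBm

67.03 dBm


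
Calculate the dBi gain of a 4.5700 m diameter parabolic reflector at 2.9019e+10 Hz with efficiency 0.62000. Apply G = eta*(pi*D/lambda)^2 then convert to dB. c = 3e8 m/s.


lambda = c / f = 3.0000e+08 / 2.9019e+10 = 0.01033805 m
G_linear = 0.62000 * (pi * 4.5700 / 0.01033805)^2 = 1.195767e+06
G_dBi = 10 * log10(1.195767e+06) = 60.78 dBi

60.78 dBi


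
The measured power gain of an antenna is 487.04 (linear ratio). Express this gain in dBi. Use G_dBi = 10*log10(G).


G_dBi = 10 * log10(487.04) = 26.88 dBi

26.88 dBi


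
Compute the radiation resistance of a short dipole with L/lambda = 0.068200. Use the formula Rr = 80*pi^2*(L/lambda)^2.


Rr = 80 * pi^2 * (0.068200)^2 = 80 * 9.869604 * 4.651240e-03 = 3.672 ohm

3.672 ohm


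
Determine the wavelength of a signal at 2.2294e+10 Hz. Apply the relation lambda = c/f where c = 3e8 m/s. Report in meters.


lambda = c / f = 3.0000e+08 / 2.2294e+10 = 0.01346 m

0.01346 m


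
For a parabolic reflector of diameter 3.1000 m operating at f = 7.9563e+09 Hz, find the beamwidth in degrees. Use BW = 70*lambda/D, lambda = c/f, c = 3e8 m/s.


lambda = c / f = 3.0000e+08 / 7.9563e+09 = 0.03770597 m
BW = 70 * 0.03770597 / 3.1000 = 0.8514 deg

0.8514 deg


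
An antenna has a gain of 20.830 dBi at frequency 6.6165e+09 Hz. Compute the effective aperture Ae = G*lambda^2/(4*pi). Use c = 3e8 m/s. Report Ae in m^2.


lambda = c / f = 3.0000e+08 / 6.6165e+09 = 0.04534119 m
G_linear = 10^(20.830/10) = 121.0598
Ae = G_linear * lambda^2 / (4*pi) = 121.0598 * 0.04534119^2 / (4*pi) = 0.01981 m^2

0.01981 m^2


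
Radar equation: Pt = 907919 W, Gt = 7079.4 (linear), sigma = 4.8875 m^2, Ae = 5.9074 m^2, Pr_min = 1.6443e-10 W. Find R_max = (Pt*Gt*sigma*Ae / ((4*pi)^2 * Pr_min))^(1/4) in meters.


R^4 = 907919*7079.4*4.8875*5.9074 / ((4*pi)^2 * 1.6443e-10) = 7.147035e+18
R_max = 7.147035e+18^0.25 = 51705 m

51705 m


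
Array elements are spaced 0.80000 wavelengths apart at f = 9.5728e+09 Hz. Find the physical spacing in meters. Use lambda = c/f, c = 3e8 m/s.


lambda = c / f = 3.0000e+08 / 9.5728e+09 = 0.03133879 m
d = 0.80000 * 0.03133879 = 0.02507 m

0.02507 m


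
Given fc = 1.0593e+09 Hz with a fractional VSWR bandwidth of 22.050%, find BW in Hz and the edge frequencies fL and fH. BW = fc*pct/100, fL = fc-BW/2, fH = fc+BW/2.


BW = 1.0593e+09 * 22.050/100 = 2.335756e+08 Hz
fL = 1.0593e+09 - 2.335756e+08/2 = 9.425e+08 Hz
fH = 1.0593e+09 + 2.335756e+08/2 = 1.176e+09 Hz

BW=2.336e+08 Hz, fL=9.425e+08 Hz, fH=1.176e+09 Hz


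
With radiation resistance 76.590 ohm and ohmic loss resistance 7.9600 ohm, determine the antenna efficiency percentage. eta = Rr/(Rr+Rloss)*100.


eta = 76.590 / (76.590 + 7.9600) * 100 = 90.59%

90.59%


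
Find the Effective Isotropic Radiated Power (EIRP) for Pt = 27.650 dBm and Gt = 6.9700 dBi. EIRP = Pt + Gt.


EIRP = Pt + Gt = 27.650 + 6.9700 = 34.62 dBm

34.62 dBm


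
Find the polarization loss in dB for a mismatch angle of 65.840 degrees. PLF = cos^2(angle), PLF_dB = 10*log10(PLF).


PLF_linear = cos^2(65.840 deg) = 0.1675152
PLF_dB = 10 * log10(0.1675152) = -7.759 dB

-7.759 dB


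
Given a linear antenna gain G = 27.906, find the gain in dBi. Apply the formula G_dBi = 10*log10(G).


G_dBi = 10 * log10(27.906) = 14.46 dBi

14.46 dBi


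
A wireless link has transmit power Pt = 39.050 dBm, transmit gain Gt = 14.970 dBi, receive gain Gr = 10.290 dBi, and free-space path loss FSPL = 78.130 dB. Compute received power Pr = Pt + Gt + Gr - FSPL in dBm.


Pr = 39.050 + 14.970 + 10.290 - 78.130 = -13.82 dBm

-13.82 dBm


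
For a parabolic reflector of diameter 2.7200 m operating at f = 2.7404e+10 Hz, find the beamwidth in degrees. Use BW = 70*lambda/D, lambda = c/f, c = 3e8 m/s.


lambda = c / f = 3.0000e+08 / 2.7404e+10 = 0.01094731 m
BW = 70 * 0.01094731 / 2.7200 = 0.2817 deg

0.2817 deg


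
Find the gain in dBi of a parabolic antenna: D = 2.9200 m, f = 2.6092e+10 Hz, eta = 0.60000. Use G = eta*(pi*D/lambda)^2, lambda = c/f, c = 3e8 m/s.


lambda = c / f = 3.0000e+08 / 2.6092e+10 = 0.01149778 m
G_linear = 0.60000 * (pi * 2.9200 / 0.01149778)^2 = 381934.3
G_dBi = 10 * log10(381934.3) = 55.82 dBi

55.82 dBi


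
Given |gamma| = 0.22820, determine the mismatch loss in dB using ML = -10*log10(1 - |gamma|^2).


ML = -10 * log10(1 - 0.22820^2) = -10 * log10(0.94792476) = 0.2323 dB

0.2323 dB


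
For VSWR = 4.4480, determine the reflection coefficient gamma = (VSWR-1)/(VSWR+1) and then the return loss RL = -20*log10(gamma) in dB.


gamma = (4.4480 - 1) / (4.4480 + 1) = 0.6328928
RL = -20 * log10(0.6328928) = 3.973 dB

3.973 dB


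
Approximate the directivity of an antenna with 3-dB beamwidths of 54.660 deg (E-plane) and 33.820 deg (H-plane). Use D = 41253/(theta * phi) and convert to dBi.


D_linear = 41253 / (54.660 * 33.820) = 22.31579
D_dBi = 10 * log10(22.31579) = 13.49 dBi

13.49 dBi


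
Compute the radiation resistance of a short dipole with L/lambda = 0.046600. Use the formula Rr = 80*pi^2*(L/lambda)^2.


Rr = 80 * pi^2 * (0.046600)^2 = 80 * 9.869604 * 2.171560e-03 = 1.715 ohm

1.715 ohm


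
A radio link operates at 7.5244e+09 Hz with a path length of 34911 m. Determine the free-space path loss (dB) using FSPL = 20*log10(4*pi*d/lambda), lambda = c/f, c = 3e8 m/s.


lambda = c / f = 3.0000e+08 / 7.5244e+09 = 0.03987029 m
FSPL = 20 * log10(4*pi*34911/0.03987029) = 140.8 dB

140.8 dB


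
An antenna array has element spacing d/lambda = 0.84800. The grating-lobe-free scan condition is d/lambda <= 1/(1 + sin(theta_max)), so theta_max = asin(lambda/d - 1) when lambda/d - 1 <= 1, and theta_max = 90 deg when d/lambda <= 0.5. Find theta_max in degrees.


lambda/d - 1 = 1/0.84800 - 1 = 0.1792453
theta_max = asin(0.1792453) = 10.33 deg

10.33 deg


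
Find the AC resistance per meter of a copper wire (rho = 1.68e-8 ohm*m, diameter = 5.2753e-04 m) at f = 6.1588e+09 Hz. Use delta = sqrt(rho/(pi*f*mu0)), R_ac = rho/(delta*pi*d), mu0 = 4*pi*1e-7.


delta = sqrt(1.68e-8 / (pi * 6.1588e+09 * 4*pi*1e-7)) = 8.312406e-07 m
R_ac = 1.68e-8 / (8.312406e-07 * pi * 5.2753e-04) = 12.20 ohm/m

12.20 ohm/m


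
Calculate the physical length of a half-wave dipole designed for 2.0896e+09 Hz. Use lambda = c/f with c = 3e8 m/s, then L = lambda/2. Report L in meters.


lambda = c / f = 3.0000e+08 / 2.0896e+09 = 0.1435681 m
L = lambda / 2 = 0.1435681 / 2 = 0.07178 m

0.07178 m


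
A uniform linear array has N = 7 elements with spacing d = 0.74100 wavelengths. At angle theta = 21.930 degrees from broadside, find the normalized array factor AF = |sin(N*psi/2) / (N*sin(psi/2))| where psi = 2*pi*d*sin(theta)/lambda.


psi = 2*pi*0.74100*sin(21.930 deg) = 1.738833 rad
AF = |sin(7*1.738833/2) / (7*sin(1.738833/2))| = 0.03665

0.03665


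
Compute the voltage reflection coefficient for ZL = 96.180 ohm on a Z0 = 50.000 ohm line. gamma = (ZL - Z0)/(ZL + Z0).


gamma = (96.180 - 50.000) / (96.180 + 50.000) = 0.3159

0.3159


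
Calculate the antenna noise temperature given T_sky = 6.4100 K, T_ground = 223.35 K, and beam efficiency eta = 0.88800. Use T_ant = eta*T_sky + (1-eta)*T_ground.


T_ant = 0.88800 * 6.4100 + (1 - 0.88800) * 223.35 = 30.71 K

30.71 K


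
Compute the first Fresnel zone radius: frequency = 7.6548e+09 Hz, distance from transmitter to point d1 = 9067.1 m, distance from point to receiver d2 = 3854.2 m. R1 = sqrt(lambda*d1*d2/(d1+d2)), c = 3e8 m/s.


lambda = c / f = 3.0000e+08 / 7.6548e+09 = 0.03919110 m
R1 = sqrt(0.03919110 * 9067.1 * 3854.2 / (9067.1 + 3854.2)) = 10.30 m

10.30 m


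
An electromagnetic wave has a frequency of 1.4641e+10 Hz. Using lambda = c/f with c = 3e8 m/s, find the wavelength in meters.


lambda = c / f = 3.0000e+08 / 1.4641e+10 = 0.02049 m

0.02049 m


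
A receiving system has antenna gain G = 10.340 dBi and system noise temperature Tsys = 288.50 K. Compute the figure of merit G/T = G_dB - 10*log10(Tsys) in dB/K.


G/T = 10.340 - 10*log10(288.50) = 10.340 - 24.60146 = -14.26 dB/K

-14.26 dB/K


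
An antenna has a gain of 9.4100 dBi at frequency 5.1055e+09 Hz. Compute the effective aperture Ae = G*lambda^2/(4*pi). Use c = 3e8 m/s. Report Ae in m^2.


lambda = c / f = 3.0000e+08 / 5.1055e+09 = 0.05876016 m
G_linear = 10^(9.4100/10) = 8.729714
Ae = G_linear * lambda^2 / (4*pi) = 8.729714 * 0.05876016^2 / (4*pi) = 2.399e-03 m^2

2.399e-03 m^2


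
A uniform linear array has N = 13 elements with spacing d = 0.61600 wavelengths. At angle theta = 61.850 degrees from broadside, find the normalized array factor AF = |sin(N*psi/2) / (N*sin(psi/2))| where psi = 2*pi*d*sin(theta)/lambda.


psi = 2*pi*0.61600*sin(61.850 deg) = 3.412629 rad
AF = |sin(13*3.412629/2) / (13*sin(3.412629/2))| = 0.01473

0.01473


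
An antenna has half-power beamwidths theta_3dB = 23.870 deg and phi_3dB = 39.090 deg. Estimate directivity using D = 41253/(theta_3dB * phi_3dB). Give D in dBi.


D_linear = 41253 / (23.870 * 39.090) = 44.21172
D_dBi = 10 * log10(44.21172) = 16.46 dBi

16.46 dBi


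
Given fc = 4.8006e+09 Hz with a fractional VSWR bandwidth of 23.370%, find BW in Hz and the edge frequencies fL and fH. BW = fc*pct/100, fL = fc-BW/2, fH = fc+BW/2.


BW = 4.8006e+09 * 23.370/100 = 1.121900e+09 Hz
fL = 4.8006e+09 - 1.121900e+09/2 = 4.240e+09 Hz
fH = 4.8006e+09 + 1.121900e+09/2 = 5.362e+09 Hz

BW=1.122e+09 Hz, fL=4.240e+09 Hz, fH=5.362e+09 Hz


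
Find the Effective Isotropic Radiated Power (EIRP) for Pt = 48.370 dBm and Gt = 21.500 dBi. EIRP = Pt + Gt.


EIRP = Pt + Gt = 48.370 + 21.500 = 69.87 dBm

69.87 dBm


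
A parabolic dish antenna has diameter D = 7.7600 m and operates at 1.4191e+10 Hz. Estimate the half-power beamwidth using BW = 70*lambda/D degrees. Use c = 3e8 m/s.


lambda = c / f = 3.0000e+08 / 1.4191e+10 = 0.02114016 m
BW = 70 * 0.02114016 / 7.7600 = 0.1907 deg

0.1907 deg


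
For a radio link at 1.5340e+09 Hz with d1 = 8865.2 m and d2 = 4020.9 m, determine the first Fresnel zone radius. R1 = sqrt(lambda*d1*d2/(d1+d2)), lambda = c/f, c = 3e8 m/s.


lambda = c / f = 3.0000e+08 / 1.5340e+09 = 0.1955671 m
R1 = sqrt(0.1955671 * 8865.2 * 4020.9 / (8865.2 + 4020.9)) = 23.26 m

23.26 m


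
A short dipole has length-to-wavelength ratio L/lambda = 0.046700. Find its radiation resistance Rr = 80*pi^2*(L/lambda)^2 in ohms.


Rr = 80 * pi^2 * (0.046700)^2 = 80 * 9.869604 * 2.180890e-03 = 1.722 ohm

1.722 ohm


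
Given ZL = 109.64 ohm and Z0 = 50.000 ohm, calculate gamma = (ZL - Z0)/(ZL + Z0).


gamma = (109.64 - 50.000) / (109.64 + 50.000) = 0.3736

0.3736


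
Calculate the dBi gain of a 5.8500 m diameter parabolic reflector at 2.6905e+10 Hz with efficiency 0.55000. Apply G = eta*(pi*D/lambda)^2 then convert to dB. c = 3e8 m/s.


lambda = c / f = 3.0000e+08 / 2.6905e+10 = 0.01115034 m
G_linear = 0.55000 * (pi * 5.8500 / 0.01115034)^2 = 1.494163e+06
G_dBi = 10 * log10(1.494163e+06) = 61.74 dBi

61.74 dBi


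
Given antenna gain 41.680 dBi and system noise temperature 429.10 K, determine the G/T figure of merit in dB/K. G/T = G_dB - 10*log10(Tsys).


G/T = 41.680 - 10*log10(429.10) = 41.680 - 26.32559 = 15.35 dB/K

15.35 dB/K


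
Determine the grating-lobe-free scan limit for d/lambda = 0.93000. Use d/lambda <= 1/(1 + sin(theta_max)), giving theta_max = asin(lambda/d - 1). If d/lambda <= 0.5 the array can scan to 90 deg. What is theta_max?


lambda/d - 1 = 1/0.93000 - 1 = 0.07526882
theta_max = asin(0.07526882) = 4.317 deg

4.317 deg


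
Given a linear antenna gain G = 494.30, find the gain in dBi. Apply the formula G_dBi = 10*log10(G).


G_dBi = 10 * log10(494.30) = 26.94 dBi

26.94 dBi


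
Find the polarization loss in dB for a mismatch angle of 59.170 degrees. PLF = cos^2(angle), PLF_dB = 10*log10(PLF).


PLF_linear = cos^2(59.170 deg) = 0.2626486
PLF_dB = 10 * log10(0.2626486) = -5.806 dB

-5.806 dB


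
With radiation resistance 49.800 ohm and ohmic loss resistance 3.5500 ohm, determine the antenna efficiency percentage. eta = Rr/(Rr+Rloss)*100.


eta = 49.800 / (49.800 + 3.5500) * 100 = 93.35%

93.35%


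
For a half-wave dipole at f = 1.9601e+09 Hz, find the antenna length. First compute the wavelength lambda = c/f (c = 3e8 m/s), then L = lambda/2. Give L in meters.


lambda = c / f = 3.0000e+08 / 1.9601e+09 = 0.1530534 m
L = lambda / 2 = 0.1530534 / 2 = 0.07653 m

0.07653 m


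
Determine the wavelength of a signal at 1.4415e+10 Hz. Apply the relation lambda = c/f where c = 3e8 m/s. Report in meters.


lambda = c / f = 3.0000e+08 / 1.4415e+10 = 0.02081 m

0.02081 m


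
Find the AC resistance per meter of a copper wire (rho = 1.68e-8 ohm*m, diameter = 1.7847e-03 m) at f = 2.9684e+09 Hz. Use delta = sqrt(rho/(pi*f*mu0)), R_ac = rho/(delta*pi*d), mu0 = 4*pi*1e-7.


delta = sqrt(1.68e-8 / (pi * 2.9684e+09 * 4*pi*1e-7)) = 1.197329e-06 m
R_ac = 1.68e-8 / (1.197329e-06 * pi * 1.7847e-03) = 2.503 ohm/m

2.503 ohm/m


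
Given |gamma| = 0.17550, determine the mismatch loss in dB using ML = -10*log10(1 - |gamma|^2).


ML = -10 * log10(1 - 0.17550^2) = -10 * log10(0.96919975) = 0.1359 dB

0.1359 dB


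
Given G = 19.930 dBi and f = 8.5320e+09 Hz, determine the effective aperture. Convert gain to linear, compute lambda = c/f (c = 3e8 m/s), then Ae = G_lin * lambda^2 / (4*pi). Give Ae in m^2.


lambda = c / f = 3.0000e+08 / 8.5320e+09 = 0.03516174 m
G_linear = 10^(19.930/10) = 98.40111
Ae = G_linear * lambda^2 / (4*pi) = 98.40111 * 0.03516174^2 / (4*pi) = 9.681e-03 m^2

9.681e-03 m^2


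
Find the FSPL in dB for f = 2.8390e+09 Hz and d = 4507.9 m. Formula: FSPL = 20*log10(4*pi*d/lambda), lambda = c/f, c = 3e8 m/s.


lambda = c / f = 3.0000e+08 / 2.8390e+09 = 0.1056710 m
FSPL = 20 * log10(4*pi*4507.9/0.1056710) = 114.6 dB

114.6 dB


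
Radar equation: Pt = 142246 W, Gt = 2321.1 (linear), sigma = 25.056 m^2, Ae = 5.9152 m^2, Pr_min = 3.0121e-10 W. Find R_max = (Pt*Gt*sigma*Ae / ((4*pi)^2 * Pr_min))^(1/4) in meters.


R^4 = 142246*2321.1*25.056*5.9152 / ((4*pi)^2 * 3.0121e-10) = 1.028788e+18
R_max = 1.028788e+18^0.25 = 31848 m

31848 m


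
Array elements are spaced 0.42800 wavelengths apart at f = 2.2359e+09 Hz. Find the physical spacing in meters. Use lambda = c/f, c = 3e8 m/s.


lambda = c / f = 3.0000e+08 / 2.2359e+09 = 0.1341742 m
d = 0.42800 * 0.1341742 = 0.05743 m

0.05743 m


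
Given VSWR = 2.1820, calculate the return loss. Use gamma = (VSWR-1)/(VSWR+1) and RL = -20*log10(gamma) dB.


gamma = (2.1820 - 1) / (2.1820 + 1) = 0.3714645
RL = -20 * log10(0.3714645) = 8.602 dB

8.602 dB


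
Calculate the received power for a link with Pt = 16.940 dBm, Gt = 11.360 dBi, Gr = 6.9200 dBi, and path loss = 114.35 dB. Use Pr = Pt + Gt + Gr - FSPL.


Pr = 16.940 + 11.360 + 6.9200 - 114.35 = -79.13 dBm

-79.13 dBm


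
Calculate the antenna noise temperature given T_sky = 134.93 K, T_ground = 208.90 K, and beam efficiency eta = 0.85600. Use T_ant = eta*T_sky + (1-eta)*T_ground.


T_ant = 0.85600 * 134.93 + (1 - 0.85600) * 208.90 = 145.6 K

145.6 K


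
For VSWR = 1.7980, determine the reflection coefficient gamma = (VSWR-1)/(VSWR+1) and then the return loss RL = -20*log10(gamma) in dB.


gamma = (1.7980 - 1) / (1.7980 + 1) = 0.2852037
RL = -20 * log10(0.2852037) = 10.90 dB

10.90 dB


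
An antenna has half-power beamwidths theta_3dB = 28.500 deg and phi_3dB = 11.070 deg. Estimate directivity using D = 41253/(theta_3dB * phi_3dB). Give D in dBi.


D_linear = 41253 / (28.500 * 11.070) = 130.7564
D_dBi = 10 * log10(130.7564) = 21.16 dBi

21.16 dBi


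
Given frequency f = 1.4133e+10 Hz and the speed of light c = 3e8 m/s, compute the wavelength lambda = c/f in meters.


lambda = c / f = 3.0000e+08 / 1.4133e+10 = 0.02123 m

0.02123 m


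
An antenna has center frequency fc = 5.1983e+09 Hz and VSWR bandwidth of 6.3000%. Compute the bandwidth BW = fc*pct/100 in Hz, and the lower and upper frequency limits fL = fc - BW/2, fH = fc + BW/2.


BW = 5.1983e+09 * 6.3000/100 = 3.274929e+08 Hz
fL = 5.1983e+09 - 3.274929e+08/2 = 5.035e+09 Hz
fH = 5.1983e+09 + 3.274929e+08/2 = 5.362e+09 Hz

BW=3.275e+08 Hz, fL=5.035e+09 Hz, fH=5.362e+09 Hz


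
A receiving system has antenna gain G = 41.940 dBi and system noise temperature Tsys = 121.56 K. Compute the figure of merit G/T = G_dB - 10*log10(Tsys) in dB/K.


G/T = 41.940 - 10*log10(121.56) = 41.940 - 20.84791 = 21.09 dB/K

21.09 dB/K


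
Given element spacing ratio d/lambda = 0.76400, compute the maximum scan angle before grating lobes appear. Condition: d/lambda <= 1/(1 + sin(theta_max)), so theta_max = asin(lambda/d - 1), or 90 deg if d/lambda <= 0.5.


lambda/d - 1 = 1/0.76400 - 1 = 0.3089005
theta_max = asin(0.3089005) = 17.99 deg

17.99 deg


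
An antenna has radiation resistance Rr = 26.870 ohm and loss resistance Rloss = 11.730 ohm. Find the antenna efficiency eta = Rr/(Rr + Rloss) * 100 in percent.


eta = 26.870 / (26.870 + 11.730) * 100 = 69.61%

69.61%


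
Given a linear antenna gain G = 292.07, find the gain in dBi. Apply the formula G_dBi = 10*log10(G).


G_dBi = 10 * log10(292.07) = 24.65 dBi

24.65 dBi


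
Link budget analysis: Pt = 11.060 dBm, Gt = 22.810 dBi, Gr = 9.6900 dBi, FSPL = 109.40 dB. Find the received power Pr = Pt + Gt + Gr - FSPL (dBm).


Pr = 11.060 + 22.810 + 9.6900 - 109.40 = -65.84 dBm

-65.84 dBm


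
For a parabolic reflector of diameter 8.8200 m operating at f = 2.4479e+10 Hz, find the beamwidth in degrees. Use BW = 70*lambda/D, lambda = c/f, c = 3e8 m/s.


lambda = c / f = 3.0000e+08 / 2.4479e+10 = 0.01225540 m
BW = 70 * 0.01225540 / 8.8200 = 0.09727 deg

0.09727 deg


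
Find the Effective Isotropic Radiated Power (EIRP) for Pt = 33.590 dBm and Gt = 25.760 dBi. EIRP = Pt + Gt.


EIRP = Pt + Gt = 33.590 + 25.760 = 59.35 dBm

59.35 dBm


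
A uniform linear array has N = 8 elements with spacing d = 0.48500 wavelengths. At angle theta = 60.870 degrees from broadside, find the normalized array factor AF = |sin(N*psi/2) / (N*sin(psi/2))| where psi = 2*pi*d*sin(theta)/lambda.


psi = 2*pi*0.48500*sin(60.870 deg) = 2.661909 rad
AF = |sin(8*2.661909/2) / (8*sin(2.661909/2))| = 0.1210

0.1210


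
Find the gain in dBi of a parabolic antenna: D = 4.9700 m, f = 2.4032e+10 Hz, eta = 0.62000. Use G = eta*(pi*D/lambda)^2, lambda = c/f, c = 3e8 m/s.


lambda = c / f = 3.0000e+08 / 2.4032e+10 = 0.01248336 m
G_linear = 0.62000 * (pi * 4.9700 / 0.01248336)^2 = 969931.9
G_dBi = 10 * log10(969931.9) = 59.87 dBi

59.87 dBi


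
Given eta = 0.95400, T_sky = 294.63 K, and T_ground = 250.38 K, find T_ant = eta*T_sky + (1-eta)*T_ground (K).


T_ant = 0.95400 * 294.63 + (1 - 0.95400) * 250.38 = 292.6 K

292.6 K


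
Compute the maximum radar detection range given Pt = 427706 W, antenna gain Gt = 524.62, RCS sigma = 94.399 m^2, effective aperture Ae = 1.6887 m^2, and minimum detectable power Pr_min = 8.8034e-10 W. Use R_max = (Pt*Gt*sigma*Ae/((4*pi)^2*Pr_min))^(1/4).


R^4 = 427706*524.62*94.399*1.6887 / ((4*pi)^2 * 8.8034e-10) = 2.573001e+17
R_max = 2.573001e+17^0.25 = 22522 m

22522 m


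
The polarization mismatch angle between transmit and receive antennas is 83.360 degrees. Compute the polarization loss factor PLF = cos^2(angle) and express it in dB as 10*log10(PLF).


PLF_linear = cos^2(83.360 deg) = 0.01337044
PLF_dB = 10 * log10(0.01337044) = -18.74 dB

-18.74 dB


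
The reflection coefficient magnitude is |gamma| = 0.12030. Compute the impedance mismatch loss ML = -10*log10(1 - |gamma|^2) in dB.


ML = -10 * log10(1 - 0.12030^2) = -10 * log10(0.98552791) = 0.06331 dB

0.06331 dB


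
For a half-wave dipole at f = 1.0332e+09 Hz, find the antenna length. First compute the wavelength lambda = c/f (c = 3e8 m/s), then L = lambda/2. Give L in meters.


lambda = c / f = 3.0000e+08 / 1.0332e+09 = 0.2903600 m
L = lambda / 2 = 0.2903600 / 2 = 0.1452 m

0.1452 m


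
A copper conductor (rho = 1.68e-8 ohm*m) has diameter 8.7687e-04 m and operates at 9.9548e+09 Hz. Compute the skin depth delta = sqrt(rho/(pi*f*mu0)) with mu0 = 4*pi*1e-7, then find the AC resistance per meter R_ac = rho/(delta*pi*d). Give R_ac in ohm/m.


delta = sqrt(1.68e-8 / (pi * 9.9548e+09 * 4*pi*1e-7)) = 6.538205e-07 m
R_ac = 1.68e-8 / (6.538205e-07 * pi * 8.7687e-04) = 9.328 ohm/m

9.328 ohm/m


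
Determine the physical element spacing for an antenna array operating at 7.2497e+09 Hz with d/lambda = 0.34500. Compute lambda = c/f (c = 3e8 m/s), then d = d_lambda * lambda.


lambda = c / f = 3.0000e+08 / 7.2497e+09 = 0.04138102 m
d = 0.34500 * 0.04138102 = 0.01428 m

0.01428 m


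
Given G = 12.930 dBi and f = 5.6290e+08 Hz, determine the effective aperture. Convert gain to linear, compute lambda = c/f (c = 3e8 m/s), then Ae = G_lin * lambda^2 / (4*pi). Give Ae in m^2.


lambda = c / f = 3.0000e+08 / 5.6290e+08 = 0.5329543 m
G_linear = 10^(12.930/10) = 19.63360
Ae = G_linear * lambda^2 / (4*pi) = 19.63360 * 0.5329543^2 / (4*pi) = 0.4438 m^2

0.4438 m^2


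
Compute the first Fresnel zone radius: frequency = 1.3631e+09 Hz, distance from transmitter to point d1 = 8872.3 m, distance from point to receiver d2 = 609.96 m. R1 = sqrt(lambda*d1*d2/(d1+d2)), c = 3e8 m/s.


lambda = c / f = 3.0000e+08 / 1.3631e+09 = 0.2200866 m
R1 = sqrt(0.2200866 * 8872.3 * 609.96 / (8872.3 + 609.96)) = 11.21 m

11.21 m


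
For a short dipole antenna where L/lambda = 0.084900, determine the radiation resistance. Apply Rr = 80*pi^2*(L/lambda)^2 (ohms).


Rr = 80 * pi^2 * (0.084900)^2 = 80 * 9.869604 * 7.208010e-03 = 5.691 ohm

5.691 ohm


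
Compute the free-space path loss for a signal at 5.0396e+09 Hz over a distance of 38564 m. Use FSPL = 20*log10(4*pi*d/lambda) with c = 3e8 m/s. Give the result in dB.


lambda = c / f = 3.0000e+08 / 5.0396e+09 = 0.05952853 m
FSPL = 20 * log10(4*pi*38564/0.05952853) = 138.2 dB

138.2 dB


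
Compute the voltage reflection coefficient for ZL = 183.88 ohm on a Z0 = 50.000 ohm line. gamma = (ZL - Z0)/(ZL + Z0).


gamma = (183.88 - 50.000) / (183.88 + 50.000) = 0.5724

0.5724


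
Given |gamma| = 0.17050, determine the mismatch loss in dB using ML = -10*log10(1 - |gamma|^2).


ML = -10 * log10(1 - 0.17050^2) = -10 * log10(0.97092975) = 0.1281 dB

0.1281 dB


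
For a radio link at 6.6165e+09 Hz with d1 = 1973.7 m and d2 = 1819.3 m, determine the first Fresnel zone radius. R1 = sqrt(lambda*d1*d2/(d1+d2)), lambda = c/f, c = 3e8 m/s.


lambda = c / f = 3.0000e+08 / 6.6165e+09 = 0.04534119 m
R1 = sqrt(0.04534119 * 1973.7 * 1819.3 / (1973.7 + 1819.3)) = 6.552 m

6.552 m


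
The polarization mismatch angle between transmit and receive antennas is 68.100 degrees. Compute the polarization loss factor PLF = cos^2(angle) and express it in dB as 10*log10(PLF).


PLF_linear = cos^2(68.100 deg) = 0.1391199
PLF_dB = 10 * log10(0.1391199) = -8.566 dB

-8.566 dB


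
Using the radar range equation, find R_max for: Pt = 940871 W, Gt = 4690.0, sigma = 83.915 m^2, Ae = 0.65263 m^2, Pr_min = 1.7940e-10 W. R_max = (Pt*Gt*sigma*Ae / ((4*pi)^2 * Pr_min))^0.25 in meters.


R^4 = 940871*4690.0*83.915*0.65263 / ((4*pi)^2 * 1.7940e-10) = 8.530361e+18
R_max = 8.530361e+18^0.25 = 54043 m

54043 m


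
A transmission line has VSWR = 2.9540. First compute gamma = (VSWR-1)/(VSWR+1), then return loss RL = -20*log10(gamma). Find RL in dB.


gamma = (2.9540 - 1) / (2.9540 + 1) = 0.4941831
RL = -20 * log10(0.4941831) = 6.122 dB

6.122 dB


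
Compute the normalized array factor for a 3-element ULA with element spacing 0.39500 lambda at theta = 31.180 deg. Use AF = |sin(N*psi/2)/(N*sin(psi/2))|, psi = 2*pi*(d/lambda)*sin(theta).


psi = 2*pi*0.39500*sin(31.180 deg) = 1.284928 rad
AF = |sin(3*1.284928/2) / (3*sin(1.284928/2))| = 0.5213

0.5213


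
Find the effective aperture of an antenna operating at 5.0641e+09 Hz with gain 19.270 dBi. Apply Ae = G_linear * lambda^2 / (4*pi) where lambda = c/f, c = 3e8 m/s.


lambda = c / f = 3.0000e+08 / 5.0641e+09 = 0.05924054 m
G_linear = 10^(19.270/10) = 84.52788
Ae = G_linear * lambda^2 / (4*pi) = 84.52788 * 0.05924054^2 / (4*pi) = 0.02361 m^2

0.02361 m^2


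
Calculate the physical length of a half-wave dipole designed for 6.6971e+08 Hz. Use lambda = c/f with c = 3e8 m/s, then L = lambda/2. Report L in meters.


lambda = c / f = 3.0000e+08 / 6.6971e+08 = 0.4479551 m
L = lambda / 2 = 0.4479551 / 2 = 0.2240 m

0.2240 m


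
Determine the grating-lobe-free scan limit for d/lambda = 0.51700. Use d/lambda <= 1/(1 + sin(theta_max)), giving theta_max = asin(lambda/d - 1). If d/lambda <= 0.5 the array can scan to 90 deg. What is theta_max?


lambda/d - 1 = 1/0.51700 - 1 = 0.9342360
theta_max = asin(0.9342360) = 69.11 deg

69.11 deg


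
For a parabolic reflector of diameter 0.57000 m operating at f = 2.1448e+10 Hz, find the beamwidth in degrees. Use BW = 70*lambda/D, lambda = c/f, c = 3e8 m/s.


lambda = c / f = 3.0000e+08 / 2.1448e+10 = 0.01398732 m
BW = 70 * 0.01398732 / 0.57000 = 1.718 deg

1.718 deg


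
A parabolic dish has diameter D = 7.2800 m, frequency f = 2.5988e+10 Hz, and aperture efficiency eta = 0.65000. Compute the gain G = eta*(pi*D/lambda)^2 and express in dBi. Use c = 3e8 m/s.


lambda = c / f = 3.0000e+08 / 2.5988e+10 = 0.01154379 m
G_linear = 0.65000 * (pi * 7.2800 / 0.01154379)^2 = 2.551403e+06
G_dBi = 10 * log10(2.551403e+06) = 64.07 dBi

64.07 dBi


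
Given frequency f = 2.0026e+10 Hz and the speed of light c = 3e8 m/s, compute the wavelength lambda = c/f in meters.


lambda = c / f = 3.0000e+08 / 2.0026e+10 = 0.01498 m

0.01498 m


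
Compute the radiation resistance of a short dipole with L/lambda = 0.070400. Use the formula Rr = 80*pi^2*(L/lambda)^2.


Rr = 80 * pi^2 * (0.070400)^2 = 80 * 9.869604 * 4.956160e-03 = 3.913 ohm

3.913 ohm


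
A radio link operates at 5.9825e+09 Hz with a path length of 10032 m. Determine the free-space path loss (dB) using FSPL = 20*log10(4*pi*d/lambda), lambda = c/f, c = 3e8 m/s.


lambda = c / f = 3.0000e+08 / 5.9825e+09 = 0.05014626 m
FSPL = 20 * log10(4*pi*10032/0.05014626) = 128.0 dB

128.0 dB


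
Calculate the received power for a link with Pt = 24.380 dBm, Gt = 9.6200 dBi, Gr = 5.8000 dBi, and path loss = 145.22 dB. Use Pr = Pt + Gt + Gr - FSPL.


Pr = 24.380 + 9.6200 + 5.8000 - 145.22 = -105.42 dBm

-105.42 dBm


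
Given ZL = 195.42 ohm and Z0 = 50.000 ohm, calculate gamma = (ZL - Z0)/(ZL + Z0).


gamma = (195.42 - 50.000) / (195.42 + 50.000) = 0.5925

0.5925


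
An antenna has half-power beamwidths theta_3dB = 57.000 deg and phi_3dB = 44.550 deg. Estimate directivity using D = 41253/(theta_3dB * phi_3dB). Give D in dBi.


D_linear = 41253 / (57.000 * 44.550) = 16.24550
D_dBi = 10 * log10(16.24550) = 12.11 dBi

12.11 dBi


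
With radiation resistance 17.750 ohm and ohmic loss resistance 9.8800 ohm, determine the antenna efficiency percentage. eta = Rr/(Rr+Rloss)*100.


eta = 17.750 / (17.750 + 9.8800) * 100 = 64.24%

64.24%


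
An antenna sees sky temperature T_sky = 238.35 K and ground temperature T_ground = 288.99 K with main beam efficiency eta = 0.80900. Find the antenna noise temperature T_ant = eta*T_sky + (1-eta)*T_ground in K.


T_ant = 0.80900 * 238.35 + (1 - 0.80900) * 288.99 = 248.0 K

248.0 K


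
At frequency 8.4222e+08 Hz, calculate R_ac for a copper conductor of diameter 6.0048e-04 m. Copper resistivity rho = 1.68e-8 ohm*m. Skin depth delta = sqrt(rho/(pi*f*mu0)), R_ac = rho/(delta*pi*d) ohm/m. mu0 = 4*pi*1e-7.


delta = sqrt(1.68e-8 / (pi * 8.4222e+08 * 4*pi*1e-7)) = 2.247822e-06 m
R_ac = 1.68e-8 / (2.247822e-06 * pi * 6.0048e-04) = 3.962 ohm/m

3.962 ohm/m


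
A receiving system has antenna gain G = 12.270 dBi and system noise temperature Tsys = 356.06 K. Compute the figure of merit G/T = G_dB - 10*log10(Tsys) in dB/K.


G/T = 12.270 - 10*log10(356.06) = 12.270 - 25.51523 = -13.25 dB/K

-13.25 dB/K


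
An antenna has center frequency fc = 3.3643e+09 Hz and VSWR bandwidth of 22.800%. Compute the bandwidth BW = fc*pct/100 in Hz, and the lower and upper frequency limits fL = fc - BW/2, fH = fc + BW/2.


BW = 3.3643e+09 * 22.800/100 = 7.670604e+08 Hz
fL = 3.3643e+09 - 7.670604e+08/2 = 2.981e+09 Hz
fH = 3.3643e+09 + 7.670604e+08/2 = 3.748e+09 Hz

BW=7.671e+08 Hz, fL=2.981e+09 Hz, fH=3.748e+09 Hz


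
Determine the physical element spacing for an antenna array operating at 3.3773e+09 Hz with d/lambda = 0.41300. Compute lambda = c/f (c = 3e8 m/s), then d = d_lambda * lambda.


lambda = c / f = 3.0000e+08 / 3.3773e+09 = 0.08882835 m
d = 0.41300 * 0.08882835 = 0.03669 m

0.03669 m


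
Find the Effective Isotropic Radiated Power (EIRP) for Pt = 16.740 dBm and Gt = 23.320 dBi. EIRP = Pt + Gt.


EIRP = Pt + Gt = 16.740 + 23.320 = 40.06 dBm

40.06 dBm


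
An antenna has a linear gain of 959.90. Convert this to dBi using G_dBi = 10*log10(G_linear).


G_dBi = 10 * log10(959.90) = 29.82 dBi

29.82 dBi


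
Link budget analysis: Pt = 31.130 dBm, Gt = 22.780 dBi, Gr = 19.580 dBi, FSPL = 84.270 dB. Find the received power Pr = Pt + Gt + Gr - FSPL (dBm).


Pr = 31.130 + 22.780 + 19.580 - 84.270 = -10.78 dBm

-10.78 dBm


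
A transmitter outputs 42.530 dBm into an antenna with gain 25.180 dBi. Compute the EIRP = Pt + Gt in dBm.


EIRP = Pt + Gt = 42.530 + 25.180 = 67.71 dBm

67.71 dBm


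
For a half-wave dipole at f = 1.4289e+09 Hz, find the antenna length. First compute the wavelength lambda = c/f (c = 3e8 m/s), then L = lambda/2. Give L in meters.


lambda = c / f = 3.0000e+08 / 1.4289e+09 = 0.2099517 m
L = lambda / 2 = 0.2099517 / 2 = 0.1050 m

0.1050 m


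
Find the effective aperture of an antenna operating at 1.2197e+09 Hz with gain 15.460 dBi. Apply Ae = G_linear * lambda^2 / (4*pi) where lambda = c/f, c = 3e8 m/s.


lambda = c / f = 3.0000e+08 / 1.2197e+09 = 0.2459621 m
G_linear = 10^(15.460/10) = 35.15604
Ae = G_linear * lambda^2 / (4*pi) = 35.15604 * 0.2459621^2 / (4*pi) = 0.1692 m^2

0.1692 m^2


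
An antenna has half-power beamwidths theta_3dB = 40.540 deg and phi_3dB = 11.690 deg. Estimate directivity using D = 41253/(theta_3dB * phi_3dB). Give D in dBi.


D_linear = 41253 / (40.540 * 11.690) = 87.04770
D_dBi = 10 * log10(87.04770) = 19.40 dBi

19.40 dBi


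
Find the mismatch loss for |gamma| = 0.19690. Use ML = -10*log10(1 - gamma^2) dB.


ML = -10 * log10(1 - 0.19690^2) = -10 * log10(0.96123039) = 0.1717 dB

0.1717 dB


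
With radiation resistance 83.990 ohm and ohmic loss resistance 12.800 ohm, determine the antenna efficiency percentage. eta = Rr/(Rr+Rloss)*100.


eta = 83.990 / (83.990 + 12.800) * 100 = 86.78%

86.78%


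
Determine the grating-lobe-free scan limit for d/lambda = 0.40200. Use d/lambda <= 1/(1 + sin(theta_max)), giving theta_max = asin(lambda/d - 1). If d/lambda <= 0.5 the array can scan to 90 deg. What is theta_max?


lambda/d - 1 = 1/0.40200 - 1 = 1.487562 >= 1
d/lambda <= 0.5, so the array can scan to endfire without grating lobes: theta_max = 90 deg

90 deg


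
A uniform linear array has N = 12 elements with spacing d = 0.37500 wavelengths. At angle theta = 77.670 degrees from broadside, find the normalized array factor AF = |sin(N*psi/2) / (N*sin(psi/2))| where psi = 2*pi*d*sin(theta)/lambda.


psi = 2*pi*0.37500*sin(77.670 deg) = 2.301846 rad
AF = |sin(12*2.301846/2) / (12*sin(2.301846/2))| = 0.08645

0.08645


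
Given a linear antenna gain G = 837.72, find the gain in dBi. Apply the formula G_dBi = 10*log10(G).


G_dBi = 10 * log10(837.72) = 29.23 dBi

29.23 dBi


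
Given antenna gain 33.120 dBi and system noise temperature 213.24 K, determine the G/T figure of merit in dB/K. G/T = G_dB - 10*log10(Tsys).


G/T = 33.120 - 10*log10(213.24) = 33.120 - 23.28869 = 9.831 dB/K

9.831 dB/K


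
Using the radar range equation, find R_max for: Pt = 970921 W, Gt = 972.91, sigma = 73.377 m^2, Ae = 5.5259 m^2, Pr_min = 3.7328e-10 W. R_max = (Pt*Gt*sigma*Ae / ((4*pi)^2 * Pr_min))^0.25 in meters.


R^4 = 970921*972.91*73.377*5.5259 / ((4*pi)^2 * 3.7328e-10) = 6.497781e+18
R_max = 6.497781e+18^0.25 = 50488 m

50488 m


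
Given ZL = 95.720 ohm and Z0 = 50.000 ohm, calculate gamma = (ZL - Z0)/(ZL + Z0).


gamma = (95.720 - 50.000) / (95.720 + 50.000) = 0.3138

0.3138
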